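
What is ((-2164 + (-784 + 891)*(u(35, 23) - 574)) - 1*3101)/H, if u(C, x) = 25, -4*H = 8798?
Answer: 128016/4399 ≈ 29.101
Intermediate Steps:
H = -4399/2 (H = -¼*8798 = -4399/2 ≈ -2199.5)
((-2164 + (-784 + 891)*(u(35, 23) - 574)) - 1*3101)/H = ((-2164 + (-784 + 891)*(25 - 574)) - 1*3101)/(-4399/2) = ((-2164 + 107*(-549)) - 3101)*(-2/4399) = ((-2164 - 58743) - 3101)*(-2/4399) = (-60907 - 3101)*(-2/4399) = -64008*(-2/4399) = 128016/4399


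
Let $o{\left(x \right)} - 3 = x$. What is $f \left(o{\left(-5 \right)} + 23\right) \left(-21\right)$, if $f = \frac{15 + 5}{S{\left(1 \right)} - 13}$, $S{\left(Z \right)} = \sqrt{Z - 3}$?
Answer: $\frac{12740}{19} + \frac{980 i \sqrt{2}}{19} \approx 670.53 + 72.944 i$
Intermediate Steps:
$o{\left(x \right)} = 3 + x$
$S{\left(Z \right)} = \sqrt{-3 + Z}$ ($S{\left(Z \right)} = \sqrt{Z - 3} = \sqrt{-3 + Z}$)
$f = \frac{20}{-13 + i \sqrt{2}}$ ($f = \frac{15 + 5}{\sqrt{-3 + 1} - 13} = \frac{20}{\sqrt{-2} - 13} = \frac{20}{i \sqrt{2} - 13} = \frac{20}{-13 + i \sqrt{2}} \approx -1.5205 - 0.16541 i$)
$f \left(o{\left(-5 \right)} + 23\right) \left(-21\right) = \left(- \frac{260}{171} - \frac{20 i \sqrt{2}}{171}\right) \left(\left(3 - 5\right) + 23\right) \left(-21\right) = \left(- \frac{260}{171} - \frac{20 i \sqrt{2}}{171}\right) \left(-2 + 23\right) \left(-21\right) = \left(- \frac{260}{171} - \frac{20 i \sqrt{2}}{171}\right) 21 \left(-21\right) = \left(- \frac{260}{171} - \frac{20 i \sqrt{2}}{171}\right) \left(-441\right) = \frac{12740}{19} + \frac{980 i \sqrt{2}}{19}$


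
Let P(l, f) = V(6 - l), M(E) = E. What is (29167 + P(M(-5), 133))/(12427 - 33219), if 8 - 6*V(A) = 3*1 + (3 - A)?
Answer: -175015/124752 ≈ -1.4029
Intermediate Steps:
V(A) = 1/3 + A/6 (V(A) = 4/3 - (3*1 + (3 - A))/6 = 4/3 - (3 + (3 - A))/6 = 4/3 - (6 - A)/6 = 4/3 + (-1 + A/6) = 1/3 + A/6)
P(l, f) = 4/3 - l/6 (P(l, f) = 1/3 + (6 - l)/6 = 1/3 + (1 - l/6) = 4/3 - l/6)
(29167 + P(M(-5), 133))/(12427 - 33219) = (29167 + (4/3 - 1/6*(-5)))/(12427 - 33219) = (29167 + (4/3 + 5/6))/(-20792) = (29167 + 13/6)*(-1/20792) = (175015/6)*(-1/20792) = -175015/124752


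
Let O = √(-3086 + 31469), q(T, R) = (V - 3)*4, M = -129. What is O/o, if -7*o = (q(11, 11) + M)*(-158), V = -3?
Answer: -7*√28383/24174 ≈ -0.048784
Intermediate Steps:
q(T, R) = -24 (q(T, R) = (-3 - 3)*4 = -6*4 = -24)
o = -24174/7 (o = -(-24 - 129)*(-158)/7 = -(-153)*(-158)/7 = -⅐*24174 = -24174/7 ≈ -3453.4)
O = √28383 ≈ 168.47
O/o = √28383/(-24174/7) = √28383*(-7/24174) = -7*√28383/24174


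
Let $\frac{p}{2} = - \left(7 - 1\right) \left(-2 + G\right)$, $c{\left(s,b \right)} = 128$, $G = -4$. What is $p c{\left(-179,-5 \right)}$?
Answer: $9216$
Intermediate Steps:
$p = 72$ ($p = 2 \left(- \left(7 - 1\right) \left(-2 - 4\right)\right) = 2 \left(- 6 \left(-6\right)\right) = 2 \left(\left(-1\right) \left(-36\right)\right) = 2 \cdot 36 = 72$)
$p c{\left(-179,-5 \right)} = 72 \cdot 128 = 9216$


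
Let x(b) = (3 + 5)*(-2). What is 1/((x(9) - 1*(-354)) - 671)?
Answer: -1/333 ≈ -0.0030030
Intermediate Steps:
x(b) = -16 (x(b) = 8*(-2) = -16)
1/((x(9) - 1*(-354)) - 671) = 1/((-16 - 1*(-354)) - 671) = 1/((-16 + 354) - 671) = 1/(338 - 671) = 1/(-333) = -1/333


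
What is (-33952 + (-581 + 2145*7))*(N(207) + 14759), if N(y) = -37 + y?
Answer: -291384222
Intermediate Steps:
(-33952 + (-581 + 2145*7))*(N(207) + 14759) = (-33952 + (-581 + 2145*7))*((-37 + 207) + 14759) = (-33952 + (-581 + 15015))*(170 + 14759) = (-33952 + 14434)*14929 = -19518*14929 = -291384222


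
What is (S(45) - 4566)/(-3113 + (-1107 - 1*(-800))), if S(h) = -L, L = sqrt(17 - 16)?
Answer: 4567/3420 ≈ 1.3354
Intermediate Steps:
L = 1 (L = sqrt(1) = 1)
S(h) = -1 (S(h) = -1*1 = -1)
(S(45) - 4566)/(-3113 + (-1107 - 1*(-800))) = (-1 - 4566)/(-3113 + (-1107 - 1*(-800))) = -4567/(-3113 + (-1107 + 800)) = -4567/(-3113 - 307) = -4567/(-3420) = -4567*(-1/3420) = 4567/3420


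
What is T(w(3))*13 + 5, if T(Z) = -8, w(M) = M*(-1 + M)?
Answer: -99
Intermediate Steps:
T(w(3))*13 + 5 = -8*13 + 5 = -104 + 5 = -99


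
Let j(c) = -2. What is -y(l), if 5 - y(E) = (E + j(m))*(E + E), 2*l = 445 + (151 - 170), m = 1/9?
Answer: 89881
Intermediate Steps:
m = 1/9 ≈ 0.11111
l = 213 (l = (445 + (151 - 170))/2 = (445 - 19)/2 = (1/2)*426 = 213)
y(E) = 5 - 2*E*(-2 + E) (y(E) = 5 - (E - 2)*(E + E) = 5 - (-2 + E)*2*E = 5 - 2*E*(-2 + E))
-y(l) = -(5 - 2*213**2 + 4*213) = -(5 - 2*45369 + 852) = -(5 - 90738 + 852) = -1*(-89881) = 89881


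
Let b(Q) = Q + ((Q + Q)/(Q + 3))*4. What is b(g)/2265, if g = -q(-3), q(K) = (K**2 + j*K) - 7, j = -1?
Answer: 1/151 ≈ 0.0066225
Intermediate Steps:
q(K) = -7 + K**2 - K (q(K) = (K**2 - K) - 7 = -7 + K**2 - K)
g = -5 (g = -(-7 + (-3)**2 - 1*(-3)) = -(-7 + 9 + 3) = -1*5 = -5)
b(Q) = Q + 8*Q/(3 + Q) (b(Q) = Q + ((2*Q)/(3 + Q))*4 = Q + (2*Q/(3 + Q))*4 = Q + 8*Q/(3 + Q))
b(g)/2265 = -5*(11 - 5)/(3 - 5)/2265 = -5*6/(-2)*(1/2265) = -5*(-1/2)*6*(1/2265) = 15*(1/2265) = 1/151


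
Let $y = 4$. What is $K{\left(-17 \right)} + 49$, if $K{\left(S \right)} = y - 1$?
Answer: $52$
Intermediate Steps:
$K{\left(S \right)} = 3$ ($K{\left(S \right)} = 4 - 1 = 3$)
$K{\left(-17 \right)} + 49 = 3 + 49 = 52$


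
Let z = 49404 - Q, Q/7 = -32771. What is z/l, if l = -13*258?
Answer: -278801/3354 ≈ -83.125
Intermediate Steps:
Q = -229397 (Q = 7*(-32771) = -229397)
z = 278801 (z = 49404 - 1*(-229397) = 49404 + 229397 = 278801)
l = -3354
z/l = 278801/(-3354) = 278801*(-1/3354) = -278801/3354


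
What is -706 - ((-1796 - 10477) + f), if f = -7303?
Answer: 18870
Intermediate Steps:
-706 - ((-1796 - 10477) + f) = -706 - ((-1796 - 10477) - 7303) = -706 - (-12273 - 7303) = -706 - 1*(-19576) = -706 + 19576 = 18870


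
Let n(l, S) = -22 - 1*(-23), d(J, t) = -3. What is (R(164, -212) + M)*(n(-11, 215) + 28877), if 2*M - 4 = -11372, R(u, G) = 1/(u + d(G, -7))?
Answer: -26426921994/161 ≈ -1.6414e+8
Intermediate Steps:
n(l, S) = 1 (n(l, S) = -22 + 23 = 1)
R(u, G) = 1/(-3 + u) (R(u, G) = 1/(u - 3) = 1/(-3 + u))
M = -5684 (M = 2 + (½)*(-11372) = 2 - 5686 = -5684)
(R(164, -212) + M)*(n(-11, 215) + 28877) = (1/(-3 + 164) - 5684)*(1 + 28877) = (1/161 - 5684)*28878 = -915123/161*28878 = -26426921994/161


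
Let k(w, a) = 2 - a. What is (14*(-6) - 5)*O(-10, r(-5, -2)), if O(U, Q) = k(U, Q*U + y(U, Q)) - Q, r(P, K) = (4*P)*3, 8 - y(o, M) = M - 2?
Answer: 54112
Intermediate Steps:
y(o, M) = 10 - M (y(o, M) = 8 - (M - 2) = 8 - (-2 + M) = 8 + (2 - M) = 10 - M)
r(P, K) = 12*P
O(U, Q) = -8 - Q*U (O(U, Q) = (2 - (Q*U + (10 - Q))) - Q = (2 - (10 - Q + Q*U)) - Q = (2 + (-10 + Q - Q*U)) - Q = (-8 + Q - Q*U) - Q = -8 - Q*U)
(14*(-6) - 5)*O(-10, r(-5, -2)) = (14*(-6) - 5)*(-8 - 1*12*(-5)*(-10)) = (-84 - 5)*(-8 - 1*(-60)*(-10)) = -89*(-8 - 600) = -89*(-608) = 54112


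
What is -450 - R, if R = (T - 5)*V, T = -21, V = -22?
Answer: -1022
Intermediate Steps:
R = 572 (R = (-21 - 5)*(-22) = -26*(-22) = 572)
-450 - R = -450 - 1*572 = -450 - 572 = -1022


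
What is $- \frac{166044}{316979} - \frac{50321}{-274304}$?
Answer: $- \frac{29595833117}{86948607616} \approx -0.34038$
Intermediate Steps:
$- \frac{166044}{316979} - \frac{50321}{-274304} = \left(-166044\right) \frac{1}{316979} - - \frac{50321}{274304} = - \frac{166044}{316979} + \frac{50321}{274304} = - \frac{29595833117}{86948607616}$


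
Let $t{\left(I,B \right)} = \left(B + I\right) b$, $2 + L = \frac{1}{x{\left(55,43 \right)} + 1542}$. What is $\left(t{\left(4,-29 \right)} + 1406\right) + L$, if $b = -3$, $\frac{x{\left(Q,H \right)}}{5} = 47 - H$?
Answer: $\frac{2310199}{1562} \approx 1479.0$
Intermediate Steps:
$x{\left(Q,H \right)} = 235 - 5 H$ ($x{\left(Q,H \right)} = 5 \left(47 - H\right) = 235 - 5 H$)
$L = - \frac{3123}{1562}$ ($L = -2 + \frac{1}{\left(235 - 215\right) + 1542} = -2 + \frac{1}{20 + 1542} = -2 + \frac{1}{1562} = - \frac{3123}{1562} \approx -1.9994$)
$t{\left(I,B \right)} = - 3 B - 3 I$ ($t{\left(I,B \right)} = \left(B + I\right) \left(-3\right) = - 3 B - 3 I$)
$\left(t{\left(4,-29 \right)} + 1406\right) + L = \left(\left(\left(-3\right) \left(-29\right) - 12\right) + 1406\right) - \frac{3123}{1562} = \left(\left(87 - 12\right) + 1406\right) - \frac{3123}{1562} = \left(75 + 1406\right) - \frac{3123}{1562} = 1481 - \frac{3123}{1562} = \frac{2310199}{1562}$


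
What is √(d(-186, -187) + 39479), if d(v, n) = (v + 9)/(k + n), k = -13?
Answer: √15791954/20 ≈ 198.70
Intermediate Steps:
d(v, n) = (9 + v)/(-13 + n) (d(v, n) = (v + 9)/(-13 + n) = (9 + v)/(-13 + n))
√(d(-186, -187) + 39479) = √((9 - 186)/(-13 - 187) + 39479) = √(-177/(-200) + 39479) = √(-1/200*(-177) + 39479) = √(177/200 + 39479) = √(7895977/200) = √15791954/20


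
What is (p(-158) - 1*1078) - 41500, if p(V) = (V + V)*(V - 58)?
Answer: 25678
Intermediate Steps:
p(V) = 2*V*(-58 + V) (p(V) = (2*V)*(-58 + V) = 2*V*(-58 + V))
(p(-158) - 1*1078) - 41500 = (2*(-158)*(-58 - 158) - 1*1078) - 41500 = (2*(-158)*(-216) - 1078) - 41500 = (68256 - 1078) - 41500 = 67178 - 41500 = 25678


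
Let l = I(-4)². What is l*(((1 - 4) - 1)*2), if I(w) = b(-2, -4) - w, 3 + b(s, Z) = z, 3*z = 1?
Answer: -128/9 ≈ -14.222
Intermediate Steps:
z = ⅓ (z = (⅓)*1 = ⅓ ≈ 0.33333)
b(s, Z) = -8/3 (b(s, Z) = -3 + ⅓ = -8/3)
I(w) = -8/3 - w
l = 16/9 (l = (-8/3 - 1*(-4))² = (-8/3 + 4)² = (4/3)² = 16/9 ≈ 1.7778)
l*(((1 - 4) - 1)*2) = 16*(((1 - 4) - 1)*2)/9 = 16*((-3 - 1)*2)/9 = 16*(-4*2)/9 = (16/9)*(-8) = -128/9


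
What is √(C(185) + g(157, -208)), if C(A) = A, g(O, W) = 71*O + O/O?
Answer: √11333 ≈ 106.46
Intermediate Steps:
g(O, W) = 1 + 71*O (g(O, W) = 71*O + 1 = 1 + 71*O)
√(C(185) + g(157, -208)) = √(185 + (1 + 71*157)) = √(185 + (1 + 11147)) = √(185 + 11148) = √11333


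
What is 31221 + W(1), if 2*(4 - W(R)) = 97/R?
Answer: 62353/2 ≈ 31177.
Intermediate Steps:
W(R) = 4 - 97/(2*R)
31221 + W(1) = 31221 + (4 - 97/2/1) = 31221 + (4 - 97/2*1) = 31221 + (4 - 97/2) = 31221 - 89/2 = 62353/2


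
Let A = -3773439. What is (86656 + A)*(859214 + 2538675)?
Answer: -12527279401087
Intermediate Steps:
(86656 + A)*(859214 + 2538675) = (86656 - 3773439)*(859214 + 2538675) = -3686783*3397889 = -12527279401087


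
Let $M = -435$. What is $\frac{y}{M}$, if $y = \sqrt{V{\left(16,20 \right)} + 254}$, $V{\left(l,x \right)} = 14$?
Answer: $- \frac{2 \sqrt{67}}{435} \approx -0.037634$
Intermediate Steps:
$y = 2 \sqrt{67}$ ($y = \sqrt{14 + 254} = \sqrt{268} = 2 \sqrt{67} \approx 16.371$)
$\frac{y}{M} = \frac{2 \sqrt{67}}{-435} = 2 \sqrt{67} \left(- \frac{1}{435}\right) = - \frac{2 \sqrt{67}}{435}$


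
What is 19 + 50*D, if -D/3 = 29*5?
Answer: -21731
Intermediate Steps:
D = -435 (D = -87*5 = -3*145 = -435)
19 + 50*D = 19 + 50*(-435) = 19 - 21750 = -21731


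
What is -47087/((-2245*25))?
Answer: 47087/56125 ≈ 0.83897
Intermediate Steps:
-47087/((-2245*25)) = -47087/(-56125) = -47087*(-1/56125) = 47087/56125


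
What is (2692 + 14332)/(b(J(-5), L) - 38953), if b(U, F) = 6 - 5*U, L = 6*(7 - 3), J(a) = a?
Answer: -8512/19461 ≈ -0.43739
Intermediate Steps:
L = 24 (L = 6*4 = 24)
(2692 + 14332)/(b(J(-5), L) - 38953) = (2692 + 14332)/((6 - 5*(-5)) - 38953) = 17024/((6 + 25) - 38953) = 17024/(31 - 38953) = 17024/(-38922) = 17024*(-1/38922) = -8512/19461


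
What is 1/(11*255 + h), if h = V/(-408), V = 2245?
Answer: 408/1142195 ≈ 0.00035721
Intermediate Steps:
h = -2245/408 (h = 2245/(-408) = 2245*(-1/408) = -2245/408 ≈ -5.5024)
1/(11*255 + h) = 1/(11*255 - 2245/408) = 1/(2805 - 2245/408) = 1/(1142195/408) = 408/1142195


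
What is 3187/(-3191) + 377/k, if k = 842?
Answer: -1480447/2686822 ≈ -0.55100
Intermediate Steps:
3187/(-3191) + 377/k = 3187/(-3191) + 377/842 = 3187*(-1/3191) + 377*(1/842) = -3187/3191 + 377/842 = -1480447/2686822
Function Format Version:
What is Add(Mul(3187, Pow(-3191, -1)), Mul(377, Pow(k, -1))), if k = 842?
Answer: Rational(-1480447, 2686822) ≈ -0.55100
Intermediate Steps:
Add(Mul(3187, Pow(-3191, -1)), Mul(377, Pow(k, -1))) = Add(Mul(3187, Pow(-3191, -1)), Mul(377, Pow(842, -1))) = Add(Mul(3187, Rational(-1, 3191)), Mul(377, Rational(1, 842))) = Add(Rational(-3187, 3191), Rational(377, 842)) = Rational(-1480447, 2686822)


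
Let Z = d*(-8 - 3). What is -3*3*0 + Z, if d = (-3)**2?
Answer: -99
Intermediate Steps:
d = 9
Z = -99 (Z = 9*(-8 - 3) = 9*(-11) = -99)
-3*3*0 + Z = -3*3*0 - 99 = -9*0 - 99 = 0 - 99 = -99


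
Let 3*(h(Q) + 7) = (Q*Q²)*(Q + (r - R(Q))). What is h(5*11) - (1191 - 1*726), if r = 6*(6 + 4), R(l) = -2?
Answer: 6488153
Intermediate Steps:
r = 60 (r = 6*10 = 60)
h(Q) = -7 + Q³*(62 + Q)/3 (h(Q) = -7 + ((Q*Q²)*(Q + (60 - 1*(-2))))/3 = -7 + (Q³*(Q + (60 + 2)))/3 = -7 + (Q³*(Q + 62))/3 = -7 + (Q³*(62 + Q))/3 = -7 + Q³*(62 + Q)/3)
h(5*11) - (1191 - 1*726) = (-7 + (5*11)⁴/3 + 62*(5*11)³/3) - (1191 - 1*726) = (-7 + (⅓)*55⁴ + (62/3)*55³) - (1191 - 726) = (-7 + (⅓)*9150625 + (62/3)*166375) - 1*465 = (-7 + 9150625/3 + 10315250/3) - 465 = 6488618 - 465 = 6488153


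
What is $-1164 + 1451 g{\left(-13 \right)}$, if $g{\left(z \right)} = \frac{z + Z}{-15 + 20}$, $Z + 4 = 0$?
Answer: $- \frac{30487}{5} \approx -6097.4$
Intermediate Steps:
$Z = -4$ ($Z = -4 + 0 = -4$)
$g{\left(z \right)} = - \frac{4}{5} + \frac{z}{5}$ ($g{\left(z \right)} = \frac{z - 4}{-15 + 20} = \frac{-4 + z}{5} = \left(-4 + z\right) \frac{1}{5} = - \frac{4}{5} + \frac{z}{5}$)
$-1164 + 1451 g{\left(-13 \right)} = -1164 + 1451 \left(- \frac{4}{5} + \frac{1}{5} \left(-13\right)\right) = -1164 + 1451 \left(- \frac{4}{5} - \frac{13}{5}\right) = -1164 + 1451 \left(- \frac{17}{5}\right) = -1164 - \frac{24667}{5} = - \frac{30487}{5}$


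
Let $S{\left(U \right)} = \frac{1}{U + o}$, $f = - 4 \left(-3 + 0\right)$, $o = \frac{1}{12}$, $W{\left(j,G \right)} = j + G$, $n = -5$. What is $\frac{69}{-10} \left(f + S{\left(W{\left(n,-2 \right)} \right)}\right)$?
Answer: $- \frac{33948}{415} \approx -81.802$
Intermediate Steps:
$W{\left(j,G \right)} = G + j$
$o = \frac{1}{12} \approx 0.083333$
$f = 12$ ($f = \left(-4\right) \left(-3\right) = 12$)
$S{\left(U \right)} = \frac{1}{\frac{1}{12} + U}$ ($S{\left(U \right)} = \frac{1}{U + \frac{1}{12}} = \frac{1}{\frac{1}{12} + U}$)
$\frac{69}{-10} \left(f + S{\left(W{\left(n,-2 \right)} \right)}\right) = \frac{69}{-10} \left(12 + \frac{12}{1 + 12 \left(-2 - 5\right)}\right) = 69 \left(- \frac{1}{10}\right) \left(12 + \frac{12}{1 + 12 \left(-7\right)}\right) = - \frac{69 \left(12 + \frac{12}{1 - 84}\right)}{10} = - \frac{69 \left(12 + \frac{12}{-83}\right)}{10} = - \frac{69 \left(12 + 12 \left(- \frac{1}{83}\right)\right)}{10} = - \frac{69 \left(12 - \frac{12}{83}\right)}{10} = \left(- \frac{69}{10}\right) \frac{984}{83} = - \frac{33948}{415}$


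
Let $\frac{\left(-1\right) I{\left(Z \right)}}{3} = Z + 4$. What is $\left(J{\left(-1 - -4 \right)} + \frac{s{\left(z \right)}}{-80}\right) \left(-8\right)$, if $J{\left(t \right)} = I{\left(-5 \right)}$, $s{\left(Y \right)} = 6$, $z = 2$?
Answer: $- \frac{117}{5} \approx -23.4$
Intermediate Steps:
$I{\left(Z \right)} = -12 - 3 Z$ ($I{\left(Z \right)} = - 3 \left(Z + 4\right) = - 3 \left(4 + Z\right) = -12 - 3 Z$)
$J{\left(t \right)} = 3$ ($J{\left(t \right)} = -12 - -15 = -12 + 15 = 3$)
$\left(J{\left(-1 - -4 \right)} + \frac{s{\left(z \right)}}{-80}\right) \left(-8\right) = \left(3 + \frac{6}{-80}\right) \left(-8\right) = \left(3 + 6 \left(- \frac{1}{80}\right)\right) \left(-8\right) = \left(3 - \frac{3}{40}\right) \left(-8\right) = \frac{117}{40} \left(-8\right) = - \frac{117}{5}$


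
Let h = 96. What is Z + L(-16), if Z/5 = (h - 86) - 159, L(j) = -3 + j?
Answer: -764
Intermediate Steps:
Z = -745 (Z = 5*((96 - 86) - 159) = 5*(10 - 159) = 5*(-149) = -745)
Z + L(-16) = -745 + (-3 - 16) = -745 - 19 = -764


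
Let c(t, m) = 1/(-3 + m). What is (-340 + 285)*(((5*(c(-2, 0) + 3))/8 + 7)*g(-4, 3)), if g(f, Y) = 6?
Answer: -2860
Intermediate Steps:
(-340 + 285)*(((5*(c(-2, 0) + 3))/8 + 7)*g(-4, 3)) = (-340 + 285)*(((5*(1/(-3 + 0) + 3))/8 + 7)*6) = -55*((5*(1/(-3) + 3))*(⅛) + 7)*6 = -55*((5*(-⅓ + 3))*(⅛) + 7)*6 = -55*((5*(8/3))*(⅛) + 7)*6 = -55*((40/3)*(⅛) + 7)*6 = -55*(5/3 + 7)*6 = -1430*6/3 = -55*52 = -2860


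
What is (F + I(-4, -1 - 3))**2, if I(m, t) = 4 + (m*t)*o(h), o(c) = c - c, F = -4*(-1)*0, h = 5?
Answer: 16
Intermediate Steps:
F = 0 (F = 4*0 = 0)
o(c) = 0
I(m, t) = 4 (I(m, t) = 4 + (m*t)*0 = 4 + 0 = 4)
(F + I(-4, -1 - 3))**2 = (0 + 4)**2 = 4**2 = 16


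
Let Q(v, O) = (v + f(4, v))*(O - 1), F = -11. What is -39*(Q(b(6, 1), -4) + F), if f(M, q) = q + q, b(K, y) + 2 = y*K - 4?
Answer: 429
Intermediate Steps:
b(K, y) = -6 + K*y (b(K, y) = -2 + (y*K - 4) = -2 + (K*y - 4) = -2 + (-4 + K*y) = -6 + K*y)
f(M, q) = 2*q
Q(v, O) = 3*v*(-1 + O) (Q(v, O) = (v + 2*v)*(O - 1) = (3*v)*(-1 + O) = 3*v*(-1 + O))
-39*(Q(b(6, 1), -4) + F) = -39*(3*(-6 + 6*1)*(-1 - 4) - 11) = -39*(3*(-6 + 6)*(-5) - 11) = -39*(3*0*(-5) - 11) = -39*(0 - 11) = -39*(-11) = 429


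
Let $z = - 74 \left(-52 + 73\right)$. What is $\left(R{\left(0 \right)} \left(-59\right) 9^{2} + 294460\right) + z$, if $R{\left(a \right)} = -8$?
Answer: $331138$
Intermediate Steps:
$z = -1554$ ($z = \left(-74\right) 21 = -1554$)
$\left(R{\left(0 \right)} \left(-59\right) 9^{2} + 294460\right) + z = \left(\left(-8\right) \left(-59\right) 9^{2} + 294460\right) - 1554 = \left(472 \cdot 81 + 294460\right) - 1554 = \left(38232 + 294460\right) - 1554 = 332692 - 1554 = 331138$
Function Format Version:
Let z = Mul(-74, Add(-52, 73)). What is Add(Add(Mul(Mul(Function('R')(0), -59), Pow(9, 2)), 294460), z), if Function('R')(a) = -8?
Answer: 331138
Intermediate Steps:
z = -1554 (z = Mul(-74, 21) = -1554)
Add(Add(Mul(Mul(Function('R')(0), -59), Pow(9, 2)), 294460), z) = Add(Add(Mul(Mul(-8, -59), Pow(9, 2)), 294460), -1554) = Add(Add(Mul(472, 81), 294460), -1554) = Add(Add(38232, 294460), -1554) = Add(332692, -1554) = 331138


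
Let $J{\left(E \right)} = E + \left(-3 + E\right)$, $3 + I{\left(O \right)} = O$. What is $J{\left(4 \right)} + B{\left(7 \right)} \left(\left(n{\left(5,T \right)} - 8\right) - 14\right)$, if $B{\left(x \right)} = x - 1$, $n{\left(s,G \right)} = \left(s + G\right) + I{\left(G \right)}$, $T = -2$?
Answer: $-139$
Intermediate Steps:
$I{\left(O \right)} = -3 + O$
$n{\left(s,G \right)} = -3 + s + 2 G$ ($n{\left(s,G \right)} = \left(s + G\right) + \left(-3 + G\right) = \left(G + s\right) + \left(-3 + G\right) = -3 + s + 2 G$)
$B{\left(x \right)} = -1 + x$
$J{\left(E \right)} = -3 + 2 E$
$J{\left(4 \right)} + B{\left(7 \right)} \left(\left(n{\left(5,T \right)} - 8\right) - 14\right) = \left(-3 + 2 \cdot 4\right) + \left(-1 + 7\right) \left(\left(\left(-3 + 5 + 2 \left(-2\right)\right) - 8\right) - 14\right) = \left(-3 + 8\right) + 6 \left(\left(\left(-3 + 5 - 4\right) - 8\right) - 14\right) = 5 + 6 \left(\left(-2 - 8\right) - 14\right) = 5 + 6 \left(-10 - 14\right) = 5 + 6 \left(-24\right) = 5 - 144 = -139$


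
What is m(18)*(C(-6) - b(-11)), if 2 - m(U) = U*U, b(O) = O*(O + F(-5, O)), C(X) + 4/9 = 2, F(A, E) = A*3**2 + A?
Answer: 1940050/9 ≈ 2.1556e+5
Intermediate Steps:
F(A, E) = 10*A (F(A, E) = A*9 + A = 9*A + A = 10*A)
C(X) = 14/9 (C(X) = -4/9 + 2 = 14/9)
b(O) = O*(-50 + O) (b(O) = O*(O + 10*(-5)) = O*(O - 50) = O*(-50 + O))
m(U) = 2 - U**2 (m(U) = 2 - U*U = 2 - U**2)
m(18)*(C(-6) - b(-11)) = (2 - 1*18**2)*(14/9 - (-11)*(-50 - 11)) = (2 - 1*324)*(14/9 - (-11)*(-61)) = (2 - 324)*(14/9 - 1*671) = -322*(14/9 - 671) = -322*(-6025/9) = 1940050/9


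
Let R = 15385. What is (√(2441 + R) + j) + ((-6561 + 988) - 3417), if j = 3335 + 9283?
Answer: 3628 + √17826 ≈ 3761.5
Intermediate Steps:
j = 12618
(√(2441 + R) + j) + ((-6561 + 988) - 3417) = (√(2441 + 15385) + 12618) + ((-6561 + 988) - 3417) = (√17826 + 12618) + (-5573 - 3417) = (12618 + √17826) - 8990 = 3628 + √17826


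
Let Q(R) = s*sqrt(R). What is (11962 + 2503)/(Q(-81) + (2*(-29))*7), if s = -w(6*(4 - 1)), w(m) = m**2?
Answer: -2936395/4333946 + 10544985*I/2166973 ≈ -0.67753 + 4.8662*I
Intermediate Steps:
s = -324 (s = -(6*(4 - 1))**2 = -(6*3)**2 = -1*18**2 = -1*324 = -324)
Q(R) = -324*sqrt(R)
(11962 + 2503)/(Q(-81) + (2*(-29))*7) = (11962 + 2503)/(-2916*I + (2*(-29))*7) = 14465/(-2916*I - 58*7) = 14465/(-2916*I - 406) = 14465/(-406 - 2916*I) = 14465*((-406 + 2916*I)/8667892) = 14465*(-406 + 2916*I)/8667892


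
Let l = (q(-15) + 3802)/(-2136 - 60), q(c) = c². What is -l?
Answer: 4027/2196 ≈ 1.8338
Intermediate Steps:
l = -4027/2196 (l = ((-15)² + 3802)/(-2136 - 60) = (225 + 3802)/(-2196) = 4027*(-1/2196) = -4027/2196 ≈ -1.8338)
-l = -1*(-4027/2196) = 4027/2196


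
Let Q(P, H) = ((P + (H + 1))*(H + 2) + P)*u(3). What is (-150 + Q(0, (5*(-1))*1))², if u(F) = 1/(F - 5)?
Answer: 24336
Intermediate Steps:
u(F) = 1/(-5 + F)
Q(P, H) = -P/2 - (2 + H)*(1 + H + P)/2 (Q(P, H) = ((P + (H + 1))*(H + 2) + P)/(-5 + 3) = ((P + (1 + H))*(2 + H) + P)/(-2) = ((1 + H + P)*(2 + H) + P)*(-½) = ((2 + H)*(1 + H + P) + P)*(-½) = (P + (2 + H)*(1 + H + P))*(-½) = -P/2 - (2 + H)*(1 + H + P)/2)
(-150 + Q(0, (5*(-1))*1))² = (-150 + (-1 - 3*5*(-1)/2 - 3/2*0 - ((5*(-1))*1)²/2 - ½*(5*(-1))*1*0))² = (-150 + (-1 - (-15)/2 + 0 - (-5*1)²/2 - ½*(-5*1)*0))² = (-150 + (-1 - 3/2*(-5) + 0 - ½*(-5)² - ½*(-5)*0))² = (-150 + (-1 + 15/2 + 0 - ½*25 + 0))² = (-150 + (-1 + 15/2 + 0 - 25/2 + 0))² = (-150 - 6)² = (-156)² = 24336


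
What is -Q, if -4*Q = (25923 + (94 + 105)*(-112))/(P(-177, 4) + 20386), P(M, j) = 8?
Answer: 3635/81576 ≈ 0.044560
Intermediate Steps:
Q = -3635/81576 (Q = -(25923 + (94 + 105)*(-112))/(4*(8 + 20386)) = -(25923 + 199*(-112))/(4*20394) = -(25923 - 22288)/(4*20394) = -3635/(4*20394) = -¼*3635/20394 = -3635/81576 ≈ -0.044560)
-Q = -1*(-3635/81576) = 3635/81576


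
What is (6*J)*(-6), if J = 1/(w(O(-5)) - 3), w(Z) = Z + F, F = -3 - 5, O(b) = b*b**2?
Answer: 9/34 ≈ 0.26471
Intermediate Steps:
O(b) = b**3
F = -8
w(Z) = -8 + Z (w(Z) = Z - 8 = -8 + Z)
J = -1/136 (J = 1/((-8 + (-5)**3) - 3) = 1/((-8 - 125) - 3) = 1/(-133 - 3) = 1/(-136) = -1/136 ≈ -0.0073529)
(6*J)*(-6) = (6*(-1/136))*(-6) = -3/68*(-6) = 9/34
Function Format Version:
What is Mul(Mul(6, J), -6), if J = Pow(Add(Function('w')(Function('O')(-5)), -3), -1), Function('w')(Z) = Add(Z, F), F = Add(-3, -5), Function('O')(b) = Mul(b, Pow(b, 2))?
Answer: Rational(9, 34) ≈ 0.26471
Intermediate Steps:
Function('O')(b) = Pow(b, 3)
F = -8
Function('w')(Z) = Add(-8, Z) (Function('w')(Z) = Add(Z, -8) = Add(-8, Z))
J = Rational(-1, 136) (J = Pow(Add(Add(-8, Pow(-5, 3)), -3), -1) = Pow(Add(Add(-8, -125), -3), -1) = Pow(Add(-133, -3), -1) = Pow(-136, -1) = Rational(-1, 136) ≈ -0.0073529)
Mul(Mul(6, J), -6) = Mul(Mul(6, Rational(-1, 136)), -6) = Mul(Rational(-3, 68), -6) = Rational(9, 34)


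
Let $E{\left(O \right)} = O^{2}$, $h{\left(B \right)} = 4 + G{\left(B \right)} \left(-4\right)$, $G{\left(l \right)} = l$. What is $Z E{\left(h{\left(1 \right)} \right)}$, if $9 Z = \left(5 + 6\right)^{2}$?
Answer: $0$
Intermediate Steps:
$h{\left(B \right)} = 4 - 4 B$ ($h{\left(B \right)} = 4 + B \left(-4\right) = 4 - 4 B$)
$Z = \frac{121}{9}$ ($Z = \frac{\left(5 + 6\right)^{2}}{9} = \frac{11^{2}}{9} = \frac{1}{9} \cdot 121 = \frac{121}{9} \approx 13.444$)
$Z E{\left(h{\left(1 \right)} \right)} = \frac{121 \left(4 - 4\right)^{2}}{9} = \frac{121 \cdot 0^{2}}{9} = \frac{121}{9} \cdot 0 = 0$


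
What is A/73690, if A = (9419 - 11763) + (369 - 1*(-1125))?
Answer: -85/7369 ≈ -0.011535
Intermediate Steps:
A = -850 (A = -2344 + (369 + 1125) = -2344 + 1494 = -850)
A/73690 = -850/73690 = -850*1/73690 = -85/7369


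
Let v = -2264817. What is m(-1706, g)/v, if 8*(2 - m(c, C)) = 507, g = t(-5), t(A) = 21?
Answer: 491/18118536 ≈ 2.7099e-5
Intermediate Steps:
g = 21
m(c, C) = -491/8 (m(c, C) = 2 - 1/8*507 = 2 - 507/8 = -491/8)
m(-1706, g)/v = -491/8/(-2264817) = -491/8*(-1/2264817) = 491/18118536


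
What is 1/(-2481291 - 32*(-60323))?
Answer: -1/550955 ≈ -1.8150e-6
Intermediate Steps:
1/(-2481291 - 32*(-60323)) = 1/(-2481291 + 1930336) = 1/(-550955) = -1/550955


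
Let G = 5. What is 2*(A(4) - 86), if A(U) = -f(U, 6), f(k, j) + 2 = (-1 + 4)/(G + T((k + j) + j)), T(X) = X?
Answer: -1178/7 ≈ -168.29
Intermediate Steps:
f(k, j) = -2 + 3/(5 + k + 2*j) (f(k, j) = -2 + (-1 + 4)/(5 + ((k + j) + j)) = -2 + 3/(5 + ((j + k) + j)) = -2 + 3/(5 + (k + 2*j)) = -2 + 3/(5 + k + 2*j))
A(U) = -(-31 - 2*U)/(17 + U) (A(U) = -(-7 - 4*6 - 2*U)/(5 + U + 2*6) = -(-7 - 24 - 2*U)/(5 + U + 12) = -(-31 - 2*U)/(17 + U))
2*(A(4) - 86) = 2*((31 + 2*4)/(17 + 4) - 86) = 2*((31 + 8)/21 - 86) = 2*((1/21)*39 - 86) = 2*(13/7 - 86) = 2*(-589/7) = -1178/7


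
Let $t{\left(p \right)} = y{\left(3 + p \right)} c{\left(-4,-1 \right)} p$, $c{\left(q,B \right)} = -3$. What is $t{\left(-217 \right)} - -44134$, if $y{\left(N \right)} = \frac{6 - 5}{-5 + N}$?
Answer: $\frac{3221565}{73} \approx 44131.0$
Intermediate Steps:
$y{\left(N \right)} = \frac{1}{-5 + N}$ ($y{\left(N \right)} = 1 \frac{1}{-5 + N} = \frac{1}{-5 + N}$)
$t{\left(p \right)} = - \frac{3 p}{-2 + p}$ ($t{\left(p \right)} = \frac{1}{-5 + \left(3 + p\right)} \left(-3\right) p = \frac{1}{-2 + p} \left(-3\right) p = - \frac{3}{-2 + p} p = - \frac{3 p}{-2 + p}$)
$t{\left(-217 \right)} - -44134 = \left(-3\right) \left(-217\right) \frac{1}{-2 - 217} - -44134 = \left(-3\right) \left(-217\right) \frac{1}{-219} + 44134 = \left(-3\right) \left(-217\right) \left(- \frac{1}{219}\right) + 44134 = - \frac{217}{73} + 44134 = \frac{3221565}{73}$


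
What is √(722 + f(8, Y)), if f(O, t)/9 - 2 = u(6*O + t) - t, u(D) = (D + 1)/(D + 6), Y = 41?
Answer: √137009/19 ≈ 19.481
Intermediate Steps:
u(D) = (1 + D)/(6 + D)
f(O, t) = 18 - 9*t + 9*(1 + t + 6*O)/(6 + t + 6*O) (f(O, t) = 18 + 9*((1 + (6*O + t))/(6 + (6*O + t)) - t) = 18 + 9*((1 + (t + 6*O))/(6 + (t + 6*O)) - t) = 18 + 9*((1 + t + 6*O)/(6 + t + 6*O) - t) = 18 + 9*(-t + (1 + t + 6*O)/(6 + t + 6*O)) = 18 + (-9*t + 9*(1 + t + 6*O)/(6 + t + 6*O)) = 18 - 9*t + 9*(1 + t + 6*O)/(6 + t + 6*O))
√(722 + f(8, Y)) = √(722 + 9*(13 - 1*41² - 3*41 + 18*8 - 6*8*41)/(6 + 41 + 6*8)) = √(722 + 9*(13 - 1*1681 - 123 + 144 - 1968)/(6 + 41 + 48)) = √(722 + 9*(13 - 1681 - 123 + 144 - 1968)/95) = √(722 + 9*(1/95)*(-3615)) = √(722 - 6507/19) = √(7211/19) = √137009/19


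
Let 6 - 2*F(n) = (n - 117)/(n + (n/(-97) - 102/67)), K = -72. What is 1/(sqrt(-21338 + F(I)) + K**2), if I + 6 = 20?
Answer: 831036672/4311513609431 - 6*I*sqrt(15227041439699)/4311513609431 ≈ 0.00019275 - 5.4304e-6*I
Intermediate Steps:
I = 14 (I = -6 + 20 = 14)
F(n) = 3 - (-117 + n)/(2*(-102/67 + 96*n/97)) (F(n) = 3 - (n - 117)/(2*(n + (n/(-97) - 102/67))) = 3 - (-117 + n)/(2*(n + (n*(-1/97) - 102*1/67))) = 3 - (-117 + n)/(2*(n + (-n/97 - 102/67))) = 3 - (-117 + n)/(2*(n + (-102/67 - n/97))) = 3 - (-117 + n)/(2*(-102/67 + 96*n/97)))
1/(sqrt(-21338 + F(I)) + K**2) = 1/(sqrt(-21338 + (701019 + 32093*14)/(12*(-1649 + 1072*14))) + (-72)**2) = 1/(sqrt(-21338 + (701019 + 449302)/(12*(-1649 + 15008))) + 5184) = 1/(sqrt(-21338 + (1/12)*1150321/13359) + 5184) = 1/(sqrt(-21338 + (1/12)*(1/13359)*1150321) + 5184) = 1/(sqrt(-21338 + 1150321/160308) + 5184) = 1/(sqrt(-3419501783/160308) + 5184) = 1/(I*sqrt(15227041439699)/26718 + 5184) = 1/(5184 + I*sqrt(15227041439699)/26718)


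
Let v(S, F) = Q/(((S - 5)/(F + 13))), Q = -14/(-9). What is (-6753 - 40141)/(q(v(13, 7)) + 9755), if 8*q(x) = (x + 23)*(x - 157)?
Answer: -7596828/1496941 ≈ -5.0749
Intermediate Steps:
Q = 14/9 (Q = -14*(-1/9) = 14/9 ≈ 1.5556)
v(S, F) = 14*(13 + F)/(9*(-5 + S)) (v(S, F) = 14/(9*(((S - 5)/(F + 13)))) = 14/(9*(((-5 + S)/(13 + F)))) = 14*((13 + F)/(-5 + S))/9 = 14*(13 + F)/(9*(-5 + S)))
q(x) = (-157 + x)*(23 + x)/8 (q(x) = ((x + 23)*(x - 157))/8 = ((23 + x)*(-157 + x))/8 = ((-157 + x)*(23 + x))/8 = (-157 + x)*(23 + x)/8)
(-6753 - 40141)/(q(v(13, 7)) + 9755) = (-6753 - 40141)/((-3611/8 - 469*(13 + 7)/(18*(-5 + 13)) + (14*(13 + 7)/(9*(-5 + 13)))**2/8) + 9755) = -46894/((-3611/8 - 469*20/(18*8) + ((14/9)*20/8)**2/8) + 9755) = -46894/((-3611/8 - 469*20/(18*8) + ((14/9)*(1/8)*20)**2/8) + 9755) = -46894/((-3611/8 - 67/4*35/9 + (35/9)**2/8) + 9755) = -46894/((-3611/8 - 2345/36 + (1/8)*(1225/81)) + 9755) = -46894/((-3611/8 - 2345/36 + 1225/648) + 9755) = -46894/(-83369/162 + 9755) = -46894/1496941/162 = -46894*162/1496941 = -7596828/1496941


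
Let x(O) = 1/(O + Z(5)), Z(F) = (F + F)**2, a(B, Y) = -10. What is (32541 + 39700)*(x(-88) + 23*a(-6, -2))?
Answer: -199312919/12 ≈ -1.6609e+7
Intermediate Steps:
Z(F) = 4*F**2 (Z(F) = (2*F)**2 = 4*F**2)
x(O) = 1/(100 + O) (x(O) = 1/(O + 4*5**2) = 1/(O + 4*25) = 1/(O + 100) = 1/(100 + O))
(32541 + 39700)*(x(-88) + 23*a(-6, -2)) = (32541 + 39700)*(1/(100 - 88) + 23*(-10)) = 72241*(1/12 - 230) = 72241*(-2759/12) = -199312919/12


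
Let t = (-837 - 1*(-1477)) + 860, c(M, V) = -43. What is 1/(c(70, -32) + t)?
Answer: 1/1457 ≈ 0.00068634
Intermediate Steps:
t = 1500 (t = (-837 + 1477) + 860 = 640 + 860 = 1500)
1/(c(70, -32) + t) = 1/(-43 + 1500) = 1/1457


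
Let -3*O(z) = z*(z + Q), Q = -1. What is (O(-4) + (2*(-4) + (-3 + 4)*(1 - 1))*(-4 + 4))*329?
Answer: -6580/3 ≈ -2193.3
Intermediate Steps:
O(z) = -z*(-1 + z)/3 (O(z) = -z*(z - 1)/3 = -z*(-1 + z)/3)
(O(-4) + (2*(-4) + (-3 + 4)*(1 - 1))*(-4 + 4))*329 = ((⅓)*(-4)*(1 - 1*(-4)) + (2*(-4) + (-3 + 4)*(1 - 1))*(-4 + 4))*329 = ((⅓)*(-4)*(1 + 4) + (-8 + 1*0)*0)*329 = ((⅓)*(-4)*5 + (-8 + 0)*0)*329 = (-20/3 - 8*0)*329 = (-20/3 + 0)*329 = -20/3*329 = -6580/3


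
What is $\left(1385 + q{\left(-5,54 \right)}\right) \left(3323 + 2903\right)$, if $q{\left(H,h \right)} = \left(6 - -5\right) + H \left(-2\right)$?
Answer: $8753756$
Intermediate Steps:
$q{\left(H,h \right)} = 11 - 2 H$ ($q{\left(H,h \right)} = \left(6 + 5\right) - 2 H = 11 - 2 H$)
$\left(1385 + q{\left(-5,54 \right)}\right) \left(3323 + 2903\right) = \left(1385 + \left(11 - -10\right)\right) \left(3323 + 2903\right) = \left(1385 + \left(11 + 10\right)\right) 6226 = \left(1385 + 21\right) 6226 = 1406 \cdot 6226 = 8753756$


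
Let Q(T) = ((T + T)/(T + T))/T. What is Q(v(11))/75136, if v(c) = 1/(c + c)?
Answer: 11/37568 ≈ 0.00029280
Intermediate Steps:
v(c) = 1/(2*c)
Q(T) = 1/T (Q(T) = ((2*T)/((2*T)))/T = ((2*T)*(1/(2*T)))/T = 1/T)
Q(v(11))/75136 = 1/(((½)/11)*75136) = (1/75136)/((½)*(1/11)) = (1/75136)/(1/22) = 22*(1/75136) = 11/37568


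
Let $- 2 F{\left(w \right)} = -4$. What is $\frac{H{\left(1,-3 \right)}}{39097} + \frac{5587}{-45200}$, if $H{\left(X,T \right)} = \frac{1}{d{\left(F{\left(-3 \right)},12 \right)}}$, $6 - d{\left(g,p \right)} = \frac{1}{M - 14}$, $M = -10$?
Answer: $- \frac{6334396271}{51248347600} \approx -0.1236$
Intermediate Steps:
$F{\left(w \right)} = 2$ ($F{\left(w \right)} = \left(- \frac{1}{2}\right) \left(-4\right) = 2$)
$d{\left(g,p \right)} = \frac{145}{24}$ ($d{\left(g,p \right)} = 6 - \frac{1}{-10 - 14} = 6 - \frac{1}{-24} = 6 - - \frac{1}{24} = 6 + \frac{1}{24} = \frac{145}{24}$)
$H{\left(X,T \right)} = \frac{24}{145}$ ($H{\left(X,T \right)} = \frac{1}{\frac{145}{24}} = \frac{24}{145}$)
$\frac{H{\left(1,-3 \right)}}{39097} + \frac{5587}{-45200} = \frac{24}{145 \cdot 39097} + \frac{5587}{-45200} = \frac{24}{145} \cdot \frac{1}{39097} + 5587 \left(- \frac{1}{45200}\right) = \frac{24}{5669065} - \frac{5587}{45200} = - \frac{6334396271}{51248347600}$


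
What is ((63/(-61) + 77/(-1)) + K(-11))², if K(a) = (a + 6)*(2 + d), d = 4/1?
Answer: 43428100/3721 ≈ 11671.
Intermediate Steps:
d = 4 (d = 4*1 = 4)
K(a) = 36 + 6*a (K(a) = (a + 6)*(2 + 4) = (6 + a)*6 = 36 + 6*a)
((63/(-61) + 77/(-1)) + K(-11))² = ((63/(-61) + 77/(-1)) + (36 + 6*(-11)))² = ((63*(-1/61) + 77*(-1)) + (36 - 66))² = ((-63/61 - 77) - 30)² = (-4760/61 - 30)² = (-6590/61)² = 43428100/3721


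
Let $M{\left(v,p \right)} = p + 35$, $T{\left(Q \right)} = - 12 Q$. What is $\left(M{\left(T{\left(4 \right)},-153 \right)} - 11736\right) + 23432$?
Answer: $11578$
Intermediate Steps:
$M{\left(v,p \right)} = 35 + p$
$\left(M{\left(T{\left(4 \right)},-153 \right)} - 11736\right) + 23432 = \left(\left(35 - 153\right) - 11736\right) + 23432 = \left(-118 - 11736\right) + 23432 = -11854 + 23432 = 11578$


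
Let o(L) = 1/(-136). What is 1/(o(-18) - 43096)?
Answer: -136/5861057 ≈ -2.3204e-5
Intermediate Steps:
o(L) = -1/136
1/(o(-18) - 43096) = 1/(-1/136 - 43096) = 1/(-5861057/136) = -136/5861057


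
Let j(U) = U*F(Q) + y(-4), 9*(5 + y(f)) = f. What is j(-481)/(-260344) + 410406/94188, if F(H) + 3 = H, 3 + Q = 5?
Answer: 20025365257/4597740126 ≈ 4.3555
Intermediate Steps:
Q = 2 (Q = -3 + 5 = 2)
y(f) = -5 + f/9
F(H) = -3 + H
j(U) = -49/9 - U (j(U) = U*(-3 + 2) + (-5 + (⅑)*(-4)) = U*(-1) + (-5 - 4/9) = -U - 49/9 = -49/9 - U)
j(-481)/(-260344) + 410406/94188 = (-49/9 - 1*(-481))/(-260344) + 410406/94188 = (-49/9 + 481)*(-1/260344) + 410406*(1/94188) = (4280/9)*(-1/260344) + 68401/15698 = -535/292887 + 68401/15698 = 20025365257/4597740126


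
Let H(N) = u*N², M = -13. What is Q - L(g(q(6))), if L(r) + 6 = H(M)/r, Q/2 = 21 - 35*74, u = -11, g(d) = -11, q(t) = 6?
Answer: -5301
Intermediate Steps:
Q = -5138 (Q = 2*(21 - 35*74) = 2*(21 - 2590) = 2*(-2569) = -5138)
H(N) = -11*N²
L(r) = -6 - 1859/r (L(r) = -6 + (-11*(-13)²)/r = -6 + (-11*169)/r = -6 - 1859/r)
Q - L(g(q(6))) = -5138 - (-6 - 1859/(-11)) = -5138 - (-6 - 1859*(-1/11)) = -5138 - (-6 + 169) = -5138 - 1*163 = -5138 - 163 = -5301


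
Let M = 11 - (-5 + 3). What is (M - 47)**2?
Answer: 1156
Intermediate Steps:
M = 13 (M = 11 - 1*(-2) = 11 + 2 = 13)
(M - 47)**2 = (13 - 47)**2 = (-34)**2 = 1156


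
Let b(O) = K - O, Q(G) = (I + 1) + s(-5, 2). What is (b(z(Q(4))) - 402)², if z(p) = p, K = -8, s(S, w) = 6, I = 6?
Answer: 178929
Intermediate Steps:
Q(G) = 13 (Q(G) = (6 + 1) + 6 = 7 + 6 = 13)
b(O) = -8 - O
(b(z(Q(4))) - 402)² = ((-8 - 1*13) - 402)² = ((-8 - 13) - 402)² = (-21 - 402)² = (-423)² = 178929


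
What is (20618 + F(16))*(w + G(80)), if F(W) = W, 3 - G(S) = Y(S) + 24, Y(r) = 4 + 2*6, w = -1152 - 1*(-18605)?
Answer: 359361744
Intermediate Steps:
w = 17453 (w = -1152 + 18605 = 17453)
Y(r) = 16 (Y(r) = 4 + 12 = 16)
G(S) = -37 (G(S) = 3 - (16 + 24) = 3 - 1*40 = 3 - 40 = -37)
(20618 + F(16))*(w + G(80)) = (20618 + 16)*(17453 - 37) = 20634*17416 = 359361744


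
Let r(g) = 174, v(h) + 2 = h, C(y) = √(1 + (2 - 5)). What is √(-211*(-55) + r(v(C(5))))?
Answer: √11779 ≈ 108.53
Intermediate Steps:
C(y) = I*√2 (C(y) = √(1 - 3) = √(-2) = I*√2)
v(h) = -2 + h
√(-211*(-55) + r(v(C(5)))) = √(-211*(-55) + 174) = √(11605 + 174) = √11779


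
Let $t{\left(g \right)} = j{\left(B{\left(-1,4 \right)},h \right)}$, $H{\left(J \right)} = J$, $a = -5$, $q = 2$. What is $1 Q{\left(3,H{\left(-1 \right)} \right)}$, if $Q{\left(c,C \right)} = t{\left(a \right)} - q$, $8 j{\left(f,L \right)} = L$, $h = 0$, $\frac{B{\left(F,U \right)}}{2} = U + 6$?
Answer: $-2$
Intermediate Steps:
$B{\left(F,U \right)} = 12 + 2 U$ ($B{\left(F,U \right)} = 2 \left(U + 6\right) = 2 \left(6 + U\right) = 12 + 2 U$)
$j{\left(f,L \right)} = \frac{L}{8}$
$t{\left(g \right)} = 0$ ($t{\left(g \right)} = \frac{1}{8} \cdot 0 = 0$)
$Q{\left(c,C \right)} = -2$ ($Q{\left(c,C \right)} = 0 - 2 = -2$)
$1 Q{\left(3,H{\left(-1 \right)} \right)} = 1 \left(-2\right) = -2$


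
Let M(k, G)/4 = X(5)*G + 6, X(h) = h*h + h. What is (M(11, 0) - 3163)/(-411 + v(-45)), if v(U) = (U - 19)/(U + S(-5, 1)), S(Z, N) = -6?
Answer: 160089/20897 ≈ 7.6609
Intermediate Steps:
X(h) = h + h**2 (X(h) = h**2 + h = h + h**2)
M(k, G) = 24 + 120*G (M(k, G) = 4*((5*(1 + 5))*G + 6) = 4*((5*6)*G + 6) = 4*(30*G + 6) = 4*(6 + 30*G) = 24 + 120*G)
v(U) = (-19 + U)/(-6 + U) (v(U) = (U - 19)/(U - 6) = (-19 + U)/(-6 + U))
(M(11, 0) - 3163)/(-411 + v(-45)) = ((24 + 120*0) - 3163)/(-411 + (-19 - 45)/(-6 - 45)) = ((24 + 0) - 3163)/(-411 - 64/(-51)) = (24 - 3163)/(-411 - 1/51*(-64)) = -3139/(-411 + 64/51) = -3139/(-20897/51) = -3139*(-51/20897) = 160089/20897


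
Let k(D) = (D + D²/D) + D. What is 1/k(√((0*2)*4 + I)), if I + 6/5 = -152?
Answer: -I*√3830/2298 ≈ -0.026931*I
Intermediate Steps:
I = -766/5 (I = -6/5 - 152 = -766/5 ≈ -153.20)
k(D) = 3*D (k(D) = (D + D) + D = 2*D + D = 3*D)
1/k(√((0*2)*4 + I)) = 1/(3*√((0*2)*4 - 766/5)) = 1/(3*√(0*4 - 766/5)) = 1/(3*√(0 - 766/5)) = 1/(3*√(-766/5)) = 1/(3*(I*√3830/5)) = 1/(3*I*√3830/5) = -I*√3830/2298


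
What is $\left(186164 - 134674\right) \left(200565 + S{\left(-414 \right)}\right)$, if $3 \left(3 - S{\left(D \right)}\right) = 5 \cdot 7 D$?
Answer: $10575943020$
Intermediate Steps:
$S{\left(D \right)} = 3 - \frac{35 D}{3}$ ($S{\left(D \right)} = 3 - \frac{5 \cdot 7 D}{3} = 3 - \frac{35 D}{3}$)
$\left(186164 - 134674\right) \left(200565 + S{\left(-414 \right)}\right) = \left(186164 - 134674\right) \left(200565 + \left(3 - -4830\right)\right) = 51490 \left(200565 + \left(3 + 4830\right)\right) = 51490 \left(200565 + 4833\right) = 51490 \cdot 205398 = 10575943020$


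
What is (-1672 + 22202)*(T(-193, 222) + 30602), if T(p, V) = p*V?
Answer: -251369320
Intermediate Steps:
T(p, V) = V*p
(-1672 + 22202)*(T(-193, 222) + 30602) = (-1672 + 22202)*(222*(-193) + 30602) = 20530*(-42846 + 30602) = 20530*(-12244) = -251369320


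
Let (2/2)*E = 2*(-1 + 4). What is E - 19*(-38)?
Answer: 728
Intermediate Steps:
E = 6 (E = 2*(-1 + 4) = 2*3 = 6)
E - 19*(-38) = 6 - 19*(-38) = 6 + 722 = 728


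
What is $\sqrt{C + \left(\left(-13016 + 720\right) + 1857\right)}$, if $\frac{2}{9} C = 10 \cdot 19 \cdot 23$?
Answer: $\sqrt{9226} \approx 96.052$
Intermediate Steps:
$C = 19665$ ($C = \frac{9 \cdot 10 \cdot 19 \cdot 23}{2} = \frac{9 \cdot 190 \cdot 23}{2} = \frac{9}{2} \cdot 4370 = 19665$)
$\sqrt{C + \left(\left(-13016 + 720\right) + 1857\right)} = \sqrt{19665 + \left(\left(-13016 + 720\right) + 1857\right)} = \sqrt{19665 + \left(-12296 + 1857\right)} = \sqrt{19665 - 10439} = \sqrt{9226}$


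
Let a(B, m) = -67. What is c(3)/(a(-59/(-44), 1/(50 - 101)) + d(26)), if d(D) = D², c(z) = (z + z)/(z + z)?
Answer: 1/609 ≈ 0.0016420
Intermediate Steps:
c(z) = 1 (c(z) = (2*z)/((2*z)) = (2*z)*(1/(2*z)) = 1)
c(3)/(a(-59/(-44), 1/(50 - 101)) + d(26)) = 1/(-67 + 26²) = 1/(-67 + 676) = 1/609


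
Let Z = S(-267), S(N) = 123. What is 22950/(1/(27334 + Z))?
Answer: 630138150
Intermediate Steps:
Z = 123
22950/(1/(27334 + Z)) = 22950/(1/(27334 + 123)) = 22950/(1/27457) = 22950*27457 = 630138150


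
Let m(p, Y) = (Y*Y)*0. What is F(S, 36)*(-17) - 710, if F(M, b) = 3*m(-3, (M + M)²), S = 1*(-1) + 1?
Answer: -710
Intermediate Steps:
S = 0 (S = -1 + 1 = 0)
m(p, Y) = 0 (m(p, Y) = Y²*0 = 0)
F(M, b) = 0 (F(M, b) = 3*0 = 0)
F(S, 36)*(-17) - 710 = 0*(-17) - 710 = 0 - 710 = -710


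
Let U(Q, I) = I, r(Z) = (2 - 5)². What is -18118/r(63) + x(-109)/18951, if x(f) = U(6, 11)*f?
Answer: -114455003/56853 ≈ -2013.2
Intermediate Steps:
r(Z) = 9 (r(Z) = (-3)² = 9)
x(f) = 11*f
-18118/r(63) + x(-109)/18951 = -18118/9 + (11*(-109))/18951 = -18118*⅑ - 1199*1/18951 = -18118/9 - 1199/18951 = -114455003/56853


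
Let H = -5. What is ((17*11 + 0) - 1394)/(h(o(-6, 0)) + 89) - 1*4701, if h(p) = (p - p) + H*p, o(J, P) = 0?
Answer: -419596/89 ≈ -4714.6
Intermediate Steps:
h(p) = -5*p (h(p) = (p - p) - 5*p = 0 - 5*p = -5*p)
((17*11 + 0) - 1394)/(h(o(-6, 0)) + 89) - 1*4701 = ((17*11 + 0) - 1394)/(-5*0 + 89) - 1*4701 = ((187 + 0) - 1394)/(0 + 89) - 4701 = (187 - 1394)/89 - 4701 = -1207*1/89 - 4701 = -1207/89 - 4701 = -419596/89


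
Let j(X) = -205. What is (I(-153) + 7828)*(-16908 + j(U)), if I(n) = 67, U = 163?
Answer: -135107135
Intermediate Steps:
(I(-153) + 7828)*(-16908 + j(U)) = (67 + 7828)*(-16908 - 205) = 7895*(-17113) = -135107135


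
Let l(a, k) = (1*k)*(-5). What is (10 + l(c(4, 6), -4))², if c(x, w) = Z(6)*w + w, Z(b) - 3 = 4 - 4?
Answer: 900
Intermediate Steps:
Z(b) = 3 (Z(b) = 3 + (4 - 4) = 3 + 0 = 3)
c(x, w) = 4*w (c(x, w) = 3*w + w = 4*w)
l(a, k) = -5*k (l(a, k) = k*(-5) = -5*k)
(10 + l(c(4, 6), -4))² = (10 - 5*(-4))² = (10 + 20)² = 30² = 900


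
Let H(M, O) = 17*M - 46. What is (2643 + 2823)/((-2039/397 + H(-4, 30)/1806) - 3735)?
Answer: -217723534/148980859 ≈ -1.4614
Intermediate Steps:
H(M, O) = -46 + 17*M
(2643 + 2823)/((-2039/397 + H(-4, 30)/1806) - 3735) = (2643 + 2823)/((-2039/397 + (-46 + 17*(-4))/1806) - 3735) = 5466/((-2039*1/397 + (-46 - 68)*(1/1806)) - 3735) = 5466/((-2039/397 - 114*1/1806) - 3735) = 5466/((-2039/397 - 19/301) - 3735) = 5466/(-621282/119497 - 3735) = 5466/(-446942577/119497) = 5466*(-119497/446942577) = -217723534/148980859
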